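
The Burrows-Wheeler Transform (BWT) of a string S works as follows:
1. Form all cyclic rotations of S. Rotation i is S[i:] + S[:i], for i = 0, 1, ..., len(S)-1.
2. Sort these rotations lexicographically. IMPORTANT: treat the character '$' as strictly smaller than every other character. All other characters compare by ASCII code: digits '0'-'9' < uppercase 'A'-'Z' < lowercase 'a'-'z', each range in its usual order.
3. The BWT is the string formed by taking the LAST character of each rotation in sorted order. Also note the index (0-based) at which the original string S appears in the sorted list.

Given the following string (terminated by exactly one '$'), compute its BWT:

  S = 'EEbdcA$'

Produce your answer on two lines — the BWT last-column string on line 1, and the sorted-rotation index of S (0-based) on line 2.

Answer: Ac$EEdb
2

Derivation:
All 7 rotations (rotation i = S[i:]+S[:i]):
  rot[0] = EEbdcA$
  rot[1] = EbdcA$E
  rot[2] = bdcA$EE
  rot[3] = dcA$EEb
  rot[4] = cA$EEbd
  rot[5] = A$EEbdc
  rot[6] = $EEbdcA
Sorted (with $ < everything):
  sorted[0] = $EEbdcA  (last char: 'A')
  sorted[1] = A$EEbdc  (last char: 'c')
  sorted[2] = EEbdcA$  (last char: '$')
  sorted[3] = EbdcA$E  (last char: 'E')
  sorted[4] = bdcA$EE  (last char: 'E')
  sorted[5] = cA$EEbd  (last char: 'd')
  sorted[6] = dcA$EEb  (last char: 'b')
Last column: Ac$EEdb
Original string S is at sorted index 2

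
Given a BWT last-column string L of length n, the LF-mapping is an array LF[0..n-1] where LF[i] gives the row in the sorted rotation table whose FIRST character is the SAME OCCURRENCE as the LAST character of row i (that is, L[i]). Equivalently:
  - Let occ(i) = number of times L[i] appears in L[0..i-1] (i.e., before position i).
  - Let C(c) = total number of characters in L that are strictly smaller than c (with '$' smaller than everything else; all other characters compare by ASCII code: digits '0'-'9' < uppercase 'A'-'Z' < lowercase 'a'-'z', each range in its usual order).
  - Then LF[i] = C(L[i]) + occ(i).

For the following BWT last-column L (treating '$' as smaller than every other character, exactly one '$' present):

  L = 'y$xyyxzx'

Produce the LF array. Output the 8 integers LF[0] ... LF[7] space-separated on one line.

Char counts: '$':1, 'x':3, 'y':3, 'z':1
C (first-col start): C('$')=0, C('x')=1, C('y')=4, C('z')=7
L[0]='y': occ=0, LF[0]=C('y')+0=4+0=4
L[1]='$': occ=0, LF[1]=C('$')+0=0+0=0
L[2]='x': occ=0, LF[2]=C('x')+0=1+0=1
L[3]='y': occ=1, LF[3]=C('y')+1=4+1=5
L[4]='y': occ=2, LF[4]=C('y')+2=4+2=6
L[5]='x': occ=1, LF[5]=C('x')+1=1+1=2
L[6]='z': occ=0, LF[6]=C('z')+0=7+0=7
L[7]='x': occ=2, LF[7]=C('x')+2=1+2=3

Answer: 4 0 1 5 6 2 7 3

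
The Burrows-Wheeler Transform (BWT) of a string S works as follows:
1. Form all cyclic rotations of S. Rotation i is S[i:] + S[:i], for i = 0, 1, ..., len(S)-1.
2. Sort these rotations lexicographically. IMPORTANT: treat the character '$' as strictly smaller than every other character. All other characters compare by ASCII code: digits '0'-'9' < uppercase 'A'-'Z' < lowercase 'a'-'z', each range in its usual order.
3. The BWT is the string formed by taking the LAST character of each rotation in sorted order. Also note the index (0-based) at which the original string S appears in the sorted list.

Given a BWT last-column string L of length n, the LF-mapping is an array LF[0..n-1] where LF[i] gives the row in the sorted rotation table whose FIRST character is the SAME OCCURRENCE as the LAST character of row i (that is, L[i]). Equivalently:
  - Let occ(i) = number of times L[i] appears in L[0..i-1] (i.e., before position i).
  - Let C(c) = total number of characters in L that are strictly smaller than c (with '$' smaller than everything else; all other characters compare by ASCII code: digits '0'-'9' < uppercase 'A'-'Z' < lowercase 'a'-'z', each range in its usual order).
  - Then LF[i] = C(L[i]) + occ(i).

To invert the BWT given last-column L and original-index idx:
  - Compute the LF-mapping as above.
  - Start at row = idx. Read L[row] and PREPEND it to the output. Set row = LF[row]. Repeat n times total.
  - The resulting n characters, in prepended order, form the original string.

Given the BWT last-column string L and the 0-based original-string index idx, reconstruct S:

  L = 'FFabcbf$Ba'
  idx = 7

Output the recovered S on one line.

Answer: bafbFBcaF$

Derivation:
LF mapping: 2 3 4 6 8 7 9 0 1 5
Walk LF starting at row 7, prepending L[row]:
  step 1: row=7, L[7]='$', prepend. Next row=LF[7]=0
  step 2: row=0, L[0]='F', prepend. Next row=LF[0]=2
  step 3: row=2, L[2]='a', prepend. Next row=LF[2]=4
  step 4: row=4, L[4]='c', prepend. Next row=LF[4]=8
  step 5: row=8, L[8]='B', prepend. Next row=LF[8]=1
  step 6: row=1, L[1]='F', prepend. Next row=LF[1]=3
  step 7: row=3, L[3]='b', prepend. Next row=LF[3]=6
  step 8: row=6, L[6]='f', prepend. Next row=LF[6]=9
  step 9: row=9, L[9]='a', prepend. Next row=LF[9]=5
  step 10: row=5, L[5]='b', prepend. Next row=LF[5]=7
Reversed output: bafbFBcaF$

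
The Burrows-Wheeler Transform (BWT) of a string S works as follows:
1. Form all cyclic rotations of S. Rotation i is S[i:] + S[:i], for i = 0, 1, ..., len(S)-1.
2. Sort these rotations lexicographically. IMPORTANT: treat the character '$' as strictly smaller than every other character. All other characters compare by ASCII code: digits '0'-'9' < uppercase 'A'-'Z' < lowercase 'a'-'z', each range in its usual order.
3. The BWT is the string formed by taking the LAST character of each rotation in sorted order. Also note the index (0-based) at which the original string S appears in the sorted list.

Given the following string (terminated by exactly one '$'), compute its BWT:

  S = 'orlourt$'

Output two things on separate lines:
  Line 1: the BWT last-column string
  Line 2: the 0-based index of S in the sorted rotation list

Answer: tr$louro
2

Derivation:
All 8 rotations (rotation i = S[i:]+S[:i]):
  rot[0] = orlourt$
  rot[1] = rlourt$o
  rot[2] = lourt$or
  rot[3] = ourt$orl
  rot[4] = urt$orlo
  rot[5] = rt$orlou
  rot[6] = t$orlour
  rot[7] = $orlourt
Sorted (with $ < everything):
  sorted[0] = $orlourt  (last char: 't')
  sorted[1] = lourt$or  (last char: 'r')
  sorted[2] = orlourt$  (last char: '$')
  sorted[3] = ourt$orl  (last char: 'l')
  sorted[4] = rlourt$o  (last char: 'o')
  sorted[5] = rt$orlou  (last char: 'u')
  sorted[6] = t$orlour  (last char: 'r')
  sorted[7] = urt$orlo  (last char: 'o')
Last column: tr$louro
Original string S is at sorted index 2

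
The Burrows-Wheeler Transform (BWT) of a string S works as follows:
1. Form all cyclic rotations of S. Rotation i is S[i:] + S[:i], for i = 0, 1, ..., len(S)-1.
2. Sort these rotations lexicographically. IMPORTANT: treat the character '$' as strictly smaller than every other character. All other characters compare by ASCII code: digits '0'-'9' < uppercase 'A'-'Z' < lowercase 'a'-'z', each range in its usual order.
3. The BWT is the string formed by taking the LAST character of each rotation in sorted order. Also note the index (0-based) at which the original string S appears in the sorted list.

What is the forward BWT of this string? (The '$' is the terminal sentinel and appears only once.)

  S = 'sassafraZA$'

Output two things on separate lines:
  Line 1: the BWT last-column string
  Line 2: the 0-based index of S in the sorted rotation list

Answer: AZarssafs$a
9

Derivation:
All 11 rotations (rotation i = S[i:]+S[:i]):
  rot[0] = sassafraZA$
  rot[1] = assafraZA$s
  rot[2] = ssafraZA$sa
  rot[3] = safraZA$sas
  rot[4] = afraZA$sass
  rot[5] = fraZA$sassa
  rot[6] = raZA$sassaf
  rot[7] = aZA$sassafr
  rot[8] = ZA$sassafra
  rot[9] = A$sassafraZ
  rot[10] = $sassafraZA
Sorted (with $ < everything):
  sorted[0] = $sassafraZA  (last char: 'A')
  sorted[1] = A$sassafraZ  (last char: 'Z')
  sorted[2] = ZA$sassafra  (last char: 'a')
  sorted[3] = aZA$sassafr  (last char: 'r')
  sorted[4] = afraZA$sass  (last char: 's')
  sorted[5] = assafraZA$s  (last char: 's')
  sorted[6] = fraZA$sassa  (last char: 'a')
  sorted[7] = raZA$sassaf  (last char: 'f')
  sorted[8] = safraZA$sas  (last char: 's')
  sorted[9] = sassafraZA$  (last char: '$')
  sorted[10] = ssafraZA$sa  (last char: 'a')
Last column: AZarssafs$a
Original string S is at sorted index 9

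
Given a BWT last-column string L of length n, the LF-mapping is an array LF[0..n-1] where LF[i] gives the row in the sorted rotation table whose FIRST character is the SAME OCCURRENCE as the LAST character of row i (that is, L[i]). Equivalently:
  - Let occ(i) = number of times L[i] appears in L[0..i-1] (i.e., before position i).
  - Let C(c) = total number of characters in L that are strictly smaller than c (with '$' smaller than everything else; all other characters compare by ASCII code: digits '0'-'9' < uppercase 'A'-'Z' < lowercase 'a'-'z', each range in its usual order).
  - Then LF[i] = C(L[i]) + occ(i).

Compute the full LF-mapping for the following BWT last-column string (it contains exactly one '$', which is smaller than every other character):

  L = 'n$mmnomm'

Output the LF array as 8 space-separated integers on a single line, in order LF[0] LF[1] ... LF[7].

Answer: 5 0 1 2 6 7 3 4

Derivation:
Char counts: '$':1, 'm':4, 'n':2, 'o':1
C (first-col start): C('$')=0, C('m')=1, C('n')=5, C('o')=7
L[0]='n': occ=0, LF[0]=C('n')+0=5+0=5
L[1]='$': occ=0, LF[1]=C('$')+0=0+0=0
L[2]='m': occ=0, LF[2]=C('m')+0=1+0=1
L[3]='m': occ=1, LF[3]=C('m')+1=1+1=2
L[4]='n': occ=1, LF[4]=C('n')+1=5+1=6
L[5]='o': occ=0, LF[5]=C('o')+0=7+0=7
L[6]='m': occ=2, LF[6]=C('m')+2=1+2=3
L[7]='m': occ=3, LF[7]=C('m')+3=1+3=4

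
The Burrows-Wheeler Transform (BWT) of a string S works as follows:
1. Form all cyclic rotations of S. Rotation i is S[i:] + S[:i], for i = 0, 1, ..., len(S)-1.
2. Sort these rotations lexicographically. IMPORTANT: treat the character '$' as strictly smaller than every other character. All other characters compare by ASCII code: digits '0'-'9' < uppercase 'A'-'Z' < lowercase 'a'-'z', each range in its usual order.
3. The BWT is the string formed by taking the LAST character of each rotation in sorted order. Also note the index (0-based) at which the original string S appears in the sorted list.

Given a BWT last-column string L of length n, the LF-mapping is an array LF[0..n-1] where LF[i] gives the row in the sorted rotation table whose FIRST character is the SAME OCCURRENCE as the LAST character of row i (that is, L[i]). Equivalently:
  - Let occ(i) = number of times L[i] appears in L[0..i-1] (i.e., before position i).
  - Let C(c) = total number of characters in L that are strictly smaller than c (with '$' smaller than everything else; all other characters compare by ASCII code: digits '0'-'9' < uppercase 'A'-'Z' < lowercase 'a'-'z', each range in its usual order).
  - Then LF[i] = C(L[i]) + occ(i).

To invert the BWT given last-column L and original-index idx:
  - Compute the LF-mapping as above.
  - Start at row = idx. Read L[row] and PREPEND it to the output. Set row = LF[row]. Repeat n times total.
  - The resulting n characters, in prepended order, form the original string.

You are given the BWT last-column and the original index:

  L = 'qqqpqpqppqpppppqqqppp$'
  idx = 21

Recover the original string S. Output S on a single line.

Answer: qqppqqpppqpqppppqqppq$

Derivation:
LF mapping: 13 14 15 1 16 2 17 3 4 18 5 6 7 8 9 19 20 21 10 11 12 0
Walk LF starting at row 21, prepending L[row]:
  step 1: row=21, L[21]='$', prepend. Next row=LF[21]=0
  step 2: row=0, L[0]='q', prepend. Next row=LF[0]=13
  step 3: row=13, L[13]='p', prepend. Next row=LF[13]=8
  step 4: row=8, L[8]='p', prepend. Next row=LF[8]=4
  step 5: row=4, L[4]='q', prepend. Next row=LF[4]=16
  step 6: row=16, L[16]='q', prepend. Next row=LF[16]=20
  step 7: row=20, L[20]='p', prepend. Next row=LF[20]=12
  step 8: row=12, L[12]='p', prepend. Next row=LF[12]=7
  step 9: row=7, L[7]='p', prepend. Next row=LF[7]=3
  step 10: row=3, L[3]='p', prepend. Next row=LF[3]=1
  step 11: row=1, L[1]='q', prepend. Next row=LF[1]=14
  step 12: row=14, L[14]='p', prepend. Next row=LF[14]=9
  step 13: row=9, L[9]='q', prepend. Next row=LF[9]=18
  step 14: row=18, L[18]='p', prepend. Next row=LF[18]=10
  step 15: row=10, L[10]='p', prepend. Next row=LF[10]=5
  step 16: row=5, L[5]='p', prepend. Next row=LF[5]=2
  step 17: row=2, L[2]='q', prepend. Next row=LF[2]=15
  step 18: row=15, L[15]='q', prepend. Next row=LF[15]=19
  step 19: row=19, L[19]='p', prepend. Next row=LF[19]=11
  step 20: row=11, L[11]='p', prepend. Next row=LF[11]=6
  step 21: row=6, L[6]='q', prepend. Next row=LF[6]=17
  step 22: row=17, L[17]='q', prepend. Next row=LF[17]=21
Reversed output: qqppqqpppqpqppppqqppq$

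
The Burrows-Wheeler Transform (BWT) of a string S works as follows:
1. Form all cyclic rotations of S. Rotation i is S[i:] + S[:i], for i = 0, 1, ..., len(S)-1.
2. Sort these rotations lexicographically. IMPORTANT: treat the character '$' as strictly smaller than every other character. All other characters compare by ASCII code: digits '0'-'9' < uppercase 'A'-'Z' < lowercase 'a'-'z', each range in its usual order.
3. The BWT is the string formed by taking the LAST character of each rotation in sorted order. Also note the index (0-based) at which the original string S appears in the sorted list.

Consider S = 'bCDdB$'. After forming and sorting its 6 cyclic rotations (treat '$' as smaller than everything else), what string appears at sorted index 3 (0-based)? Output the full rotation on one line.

All 6 rotations (rotation i = S[i:]+S[:i]):
  rot[0] = bCDdB$
  rot[1] = CDdB$b
  rot[2] = DdB$bC
  rot[3] = dB$bCD
  rot[4] = B$bCDd
  rot[5] = $bCDdB
Sorted (with $ < everything):
  sorted[0] = $bCDdB
  sorted[1] = B$bCDd
  sorted[2] = CDdB$b
  sorted[3] = DdB$bC
  sorted[4] = bCDdB$
  sorted[5] = dB$bCD
sorted[3] = DdB$bC

Answer: DdB$bC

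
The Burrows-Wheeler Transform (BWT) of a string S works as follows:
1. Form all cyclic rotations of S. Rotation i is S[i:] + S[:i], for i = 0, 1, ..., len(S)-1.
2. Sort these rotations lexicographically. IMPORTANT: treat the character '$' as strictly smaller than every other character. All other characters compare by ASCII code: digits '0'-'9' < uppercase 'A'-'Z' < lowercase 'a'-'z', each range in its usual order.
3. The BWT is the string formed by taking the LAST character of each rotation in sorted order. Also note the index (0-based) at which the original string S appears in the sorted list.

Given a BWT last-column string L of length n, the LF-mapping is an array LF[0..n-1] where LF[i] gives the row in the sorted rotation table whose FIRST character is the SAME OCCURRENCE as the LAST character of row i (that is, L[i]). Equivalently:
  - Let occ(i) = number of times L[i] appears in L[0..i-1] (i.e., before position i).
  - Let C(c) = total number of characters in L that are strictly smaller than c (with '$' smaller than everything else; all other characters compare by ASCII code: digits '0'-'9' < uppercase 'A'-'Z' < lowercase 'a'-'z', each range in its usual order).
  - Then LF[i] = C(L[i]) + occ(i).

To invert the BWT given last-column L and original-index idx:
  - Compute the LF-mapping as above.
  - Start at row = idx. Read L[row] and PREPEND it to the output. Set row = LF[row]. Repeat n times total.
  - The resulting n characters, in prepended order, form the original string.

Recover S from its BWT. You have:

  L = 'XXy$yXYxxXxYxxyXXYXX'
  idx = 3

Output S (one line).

Answer: XXxxXyXYXxxXyxYYyXX$

Derivation:
LF mapping: 1 2 17 0 18 3 9 12 13 4 14 10 15 16 19 5 6 11 7 8
Walk LF starting at row 3, prepending L[row]:
  step 1: row=3, L[3]='$', prepend. Next row=LF[3]=0
  step 2: row=0, L[0]='X', prepend. Next row=LF[0]=1
  step 3: row=1, L[1]='X', prepend. Next row=LF[1]=2
  step 4: row=2, L[2]='y', prepend. Next row=LF[2]=17
  step 5: row=17, L[17]='Y', prepend. Next row=LF[17]=11
  step 6: row=11, L[11]='Y', prepend. Next row=LF[11]=10
  step 7: row=10, L[10]='x', prepend. Next row=LF[10]=14
  step 8: row=14, L[14]='y', prepend. Next row=LF[14]=19
  step 9: row=19, L[19]='X', prepend. Next row=LF[19]=8
  step 10: row=8, L[8]='x', prepend. Next row=LF[8]=13
  step 11: row=13, L[13]='x', prepend. Next row=LF[13]=16
  step 12: row=16, L[16]='X', prepend. Next row=LF[16]=6
  step 13: row=6, L[6]='Y', prepend. Next row=LF[6]=9
  step 14: row=9, L[9]='X', prepend. Next row=LF[9]=4
  step 15: row=4, L[4]='y', prepend. Next row=LF[4]=18
  step 16: row=18, L[18]='X', prepend. Next row=LF[18]=7
  step 17: row=7, L[7]='x', prepend. Next row=LF[7]=12
  step 18: row=12, L[12]='x', prepend. Next row=LF[12]=15
  step 19: row=15, L[15]='X', prepend. Next row=LF[15]=5
  step 20: row=5, L[5]='X', prepend. Next row=LF[5]=3
Reversed output: XXxxXyXYXxxXyxYYyXX$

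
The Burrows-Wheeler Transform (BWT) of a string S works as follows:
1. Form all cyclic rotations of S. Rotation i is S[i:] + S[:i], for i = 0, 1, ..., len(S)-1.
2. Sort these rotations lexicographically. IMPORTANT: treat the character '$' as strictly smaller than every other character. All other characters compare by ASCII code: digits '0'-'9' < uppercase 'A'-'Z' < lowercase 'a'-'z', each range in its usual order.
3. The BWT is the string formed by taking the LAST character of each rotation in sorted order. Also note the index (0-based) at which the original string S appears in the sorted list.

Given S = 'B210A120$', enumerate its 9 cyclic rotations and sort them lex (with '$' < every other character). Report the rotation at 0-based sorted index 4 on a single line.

Answer: 120$B210A

Derivation:
All 9 rotations (rotation i = S[i:]+S[:i]):
  rot[0] = B210A120$
  rot[1] = 210A120$B
  rot[2] = 10A120$B2
  rot[3] = 0A120$B21
  rot[4] = A120$B210
  rot[5] = 120$B210A
  rot[6] = 20$B210A1
  rot[7] = 0$B210A12
  rot[8] = $B210A120
Sorted (with $ < everything):
  sorted[0] = $B210A120
  sorted[1] = 0$B210A12
  sorted[2] = 0A120$B21
  sorted[3] = 10A120$B2
  sorted[4] = 120$B210A
  sorted[5] = 20$B210A1
  sorted[6] = 210A120$B
  sorted[7] = A120$B210
  sorted[8] = B210A120$
sorted[4] = 120$B210A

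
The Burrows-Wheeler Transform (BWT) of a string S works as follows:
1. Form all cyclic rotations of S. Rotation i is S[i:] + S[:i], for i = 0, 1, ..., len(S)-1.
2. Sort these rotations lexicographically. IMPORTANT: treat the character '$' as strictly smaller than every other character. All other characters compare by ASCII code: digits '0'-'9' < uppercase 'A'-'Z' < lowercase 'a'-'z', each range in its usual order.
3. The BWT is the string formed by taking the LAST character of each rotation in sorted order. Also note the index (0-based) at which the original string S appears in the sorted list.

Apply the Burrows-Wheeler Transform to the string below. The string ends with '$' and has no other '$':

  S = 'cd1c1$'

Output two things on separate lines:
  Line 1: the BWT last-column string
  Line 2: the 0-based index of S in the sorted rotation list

Answer: 1cd1$c
4

Derivation:
All 6 rotations (rotation i = S[i:]+S[:i]):
  rot[0] = cd1c1$
  rot[1] = d1c1$c
  rot[2] = 1c1$cd
  rot[3] = c1$cd1
  rot[4] = 1$cd1c
  rot[5] = $cd1c1
Sorted (with $ < everything):
  sorted[0] = $cd1c1  (last char: '1')
  sorted[1] = 1$cd1c  (last char: 'c')
  sorted[2] = 1c1$cd  (last char: 'd')
  sorted[3] = c1$cd1  (last char: '1')
  sorted[4] = cd1c1$  (last char: '$')
  sorted[5] = d1c1$c  (last char: 'c')
Last column: 1cd1$c
Original string S is at sorted index 4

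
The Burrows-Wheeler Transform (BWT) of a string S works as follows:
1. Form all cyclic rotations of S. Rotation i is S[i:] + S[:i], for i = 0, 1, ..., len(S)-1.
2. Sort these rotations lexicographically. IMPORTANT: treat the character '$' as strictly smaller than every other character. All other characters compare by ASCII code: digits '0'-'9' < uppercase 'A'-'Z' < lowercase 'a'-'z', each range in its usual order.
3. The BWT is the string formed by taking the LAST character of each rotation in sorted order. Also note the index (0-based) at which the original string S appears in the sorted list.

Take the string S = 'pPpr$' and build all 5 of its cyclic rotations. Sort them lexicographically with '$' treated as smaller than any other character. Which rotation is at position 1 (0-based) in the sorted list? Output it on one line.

Answer: Ppr$p

Derivation:
All 5 rotations (rotation i = S[i:]+S[:i]):
  rot[0] = pPpr$
  rot[1] = Ppr$p
  rot[2] = pr$pP
  rot[3] = r$pPp
  rot[4] = $pPpr
Sorted (with $ < everything):
  sorted[0] = $pPpr
  sorted[1] = Ppr$p
  sorted[2] = pPpr$
  sorted[3] = pr$pP
  sorted[4] = r$pPp
sorted[1] = Ppr$p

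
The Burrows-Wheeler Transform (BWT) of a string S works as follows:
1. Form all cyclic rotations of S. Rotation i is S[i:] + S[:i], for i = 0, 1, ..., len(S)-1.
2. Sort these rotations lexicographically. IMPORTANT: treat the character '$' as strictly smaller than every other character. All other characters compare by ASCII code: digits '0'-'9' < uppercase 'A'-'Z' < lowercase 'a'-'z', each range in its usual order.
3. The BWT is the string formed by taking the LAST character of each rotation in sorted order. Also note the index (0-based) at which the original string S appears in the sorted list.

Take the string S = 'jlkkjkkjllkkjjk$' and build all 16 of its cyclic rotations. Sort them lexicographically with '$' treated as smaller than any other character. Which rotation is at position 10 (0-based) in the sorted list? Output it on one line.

All 16 rotations (rotation i = S[i:]+S[:i]):
  rot[0] = jlkkjkkjllkkjjk$
  rot[1] = lkkjkkjllkkjjk$j
  rot[2] = kkjkkjllkkjjk$jl
  rot[3] = kjkkjllkkjjk$jlk
  rot[4] = jkkjllkkjjk$jlkk
  rot[5] = kkjllkkjjk$jlkkj
  rot[6] = kjllkkjjk$jlkkjk
  rot[7] = jllkkjjk$jlkkjkk
  rot[8] = llkkjjk$jlkkjkkj
  rot[9] = lkkjjk$jlkkjkkjl
  rot[10] = kkjjk$jlkkjkkjll
  rot[11] = kjjk$jlkkjkkjllk
  rot[12] = jjk$jlkkjkkjllkk
  rot[13] = jk$jlkkjkkjllkkj
  rot[14] = k$jlkkjkkjllkkjj
  rot[15] = $jlkkjkkjllkkjjk
Sorted (with $ < everything):
  sorted[0] = $jlkkjkkjllkkjjk
  sorted[1] = jjk$jlkkjkkjllkk
  sorted[2] = jk$jlkkjkkjllkkj
  sorted[3] = jkkjllkkjjk$jlkk
  sorted[4] = jlkkjkkjllkkjjk$
  sorted[5] = jllkkjjk$jlkkjkk
  sorted[6] = k$jlkkjkkjllkkjj
  sorted[7] = kjjk$jlkkjkkjllk
  sorted[8] = kjkkjllkkjjk$jlk
  sorted[9] = kjllkkjjk$jlkkjk
  sorted[10] = kkjjk$jlkkjkkjll
  sorted[11] = kkjkkjllkkjjk$jl
  sorted[12] = kkjllkkjjk$jlkkj
  sorted[13] = lkkjjk$jlkkjkkjl
  sorted[14] = lkkjkkjllkkjjk$j
  sorted[15] = llkkjjk$jlkkjkkj
sorted[10] = kkjjk$jlkkjkkjll

Answer: kkjjk$jlkkjkkjll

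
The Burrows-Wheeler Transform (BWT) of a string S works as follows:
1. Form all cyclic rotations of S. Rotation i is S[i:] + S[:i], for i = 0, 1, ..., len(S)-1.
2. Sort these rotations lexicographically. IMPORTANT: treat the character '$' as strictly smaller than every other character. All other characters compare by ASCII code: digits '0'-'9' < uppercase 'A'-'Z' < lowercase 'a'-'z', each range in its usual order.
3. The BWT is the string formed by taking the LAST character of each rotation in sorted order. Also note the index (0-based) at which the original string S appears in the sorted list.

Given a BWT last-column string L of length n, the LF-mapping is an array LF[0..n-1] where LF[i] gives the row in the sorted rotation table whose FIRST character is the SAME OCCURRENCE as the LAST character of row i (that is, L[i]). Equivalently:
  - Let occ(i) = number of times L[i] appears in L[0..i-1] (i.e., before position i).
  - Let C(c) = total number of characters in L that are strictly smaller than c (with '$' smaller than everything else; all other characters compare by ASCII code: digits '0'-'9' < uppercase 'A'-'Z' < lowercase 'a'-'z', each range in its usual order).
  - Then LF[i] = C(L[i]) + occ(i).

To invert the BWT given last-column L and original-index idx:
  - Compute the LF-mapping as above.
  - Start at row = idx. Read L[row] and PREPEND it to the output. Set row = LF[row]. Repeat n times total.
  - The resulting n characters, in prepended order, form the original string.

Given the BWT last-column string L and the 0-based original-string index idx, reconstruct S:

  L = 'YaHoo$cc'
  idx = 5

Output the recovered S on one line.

Answer: cocoaHY$

Derivation:
LF mapping: 2 3 1 6 7 0 4 5
Walk LF starting at row 5, prepending L[row]:
  step 1: row=5, L[5]='$', prepend. Next row=LF[5]=0
  step 2: row=0, L[0]='Y', prepend. Next row=LF[0]=2
  step 3: row=2, L[2]='H', prepend. Next row=LF[2]=1
  step 4: row=1, L[1]='a', prepend. Next row=LF[1]=3
  step 5: row=3, L[3]='o', prepend. Next row=LF[3]=6
  step 6: row=6, L[6]='c', prepend. Next row=LF[6]=4
  step 7: row=4, L[4]='o', prepend. Next row=LF[4]=7
  step 8: row=7, L[7]='c', prepend. Next row=LF[7]=5
Reversed output: cocoaHY$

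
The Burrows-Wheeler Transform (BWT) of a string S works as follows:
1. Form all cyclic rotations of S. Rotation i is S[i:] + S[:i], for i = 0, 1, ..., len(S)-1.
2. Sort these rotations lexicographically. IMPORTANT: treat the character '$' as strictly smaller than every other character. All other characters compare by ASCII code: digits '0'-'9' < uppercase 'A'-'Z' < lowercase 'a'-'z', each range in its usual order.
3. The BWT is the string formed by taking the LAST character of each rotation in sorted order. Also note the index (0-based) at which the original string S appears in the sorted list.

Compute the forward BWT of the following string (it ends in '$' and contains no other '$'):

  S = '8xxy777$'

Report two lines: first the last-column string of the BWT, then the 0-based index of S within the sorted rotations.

Answer: 777y$8xx
4

Derivation:
All 8 rotations (rotation i = S[i:]+S[:i]):
  rot[0] = 8xxy777$
  rot[1] = xxy777$8
  rot[2] = xy777$8x
  rot[3] = y777$8xx
  rot[4] = 777$8xxy
  rot[5] = 77$8xxy7
  rot[6] = 7$8xxy77
  rot[7] = $8xxy777
Sorted (with $ < everything):
  sorted[0] = $8xxy777  (last char: '7')
  sorted[1] = 7$8xxy77  (last char: '7')
  sorted[2] = 77$8xxy7  (last char: '7')
  sorted[3] = 777$8xxy  (last char: 'y')
  sorted[4] = 8xxy777$  (last char: '$')
  sorted[5] = xxy777$8  (last char: '8')
  sorted[6] = xy777$8x  (last char: 'x')
  sorted[7] = y777$8xx  (last char: 'x')
Last column: 777y$8xx
Original string S is at sorted index 4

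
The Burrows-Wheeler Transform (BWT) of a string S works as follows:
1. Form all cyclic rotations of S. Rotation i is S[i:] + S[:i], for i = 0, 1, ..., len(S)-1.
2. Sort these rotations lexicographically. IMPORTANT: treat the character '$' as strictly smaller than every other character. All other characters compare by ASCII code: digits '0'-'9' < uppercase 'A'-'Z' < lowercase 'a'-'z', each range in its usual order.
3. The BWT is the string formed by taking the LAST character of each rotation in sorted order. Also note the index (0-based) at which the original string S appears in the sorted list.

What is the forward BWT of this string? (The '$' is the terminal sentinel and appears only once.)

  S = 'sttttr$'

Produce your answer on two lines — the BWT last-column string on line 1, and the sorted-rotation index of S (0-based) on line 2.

Answer: rt$ttts
2

Derivation:
All 7 rotations (rotation i = S[i:]+S[:i]):
  rot[0] = sttttr$
  rot[1] = ttttr$s
  rot[2] = tttr$st
  rot[3] = ttr$stt
  rot[4] = tr$sttt
  rot[5] = r$stttt
  rot[6] = $sttttr
Sorted (with $ < everything):
  sorted[0] = $sttttr  (last char: 'r')
  sorted[1] = r$stttt  (last char: 't')
  sorted[2] = sttttr$  (last char: '$')
  sorted[3] = tr$sttt  (last char: 't')
  sorted[4] = ttr$stt  (last char: 't')
  sorted[5] = tttr$st  (last char: 't')
  sorted[6] = ttttr$s  (last char: 's')
Last column: rt$ttts
Original string S is at sorted index 2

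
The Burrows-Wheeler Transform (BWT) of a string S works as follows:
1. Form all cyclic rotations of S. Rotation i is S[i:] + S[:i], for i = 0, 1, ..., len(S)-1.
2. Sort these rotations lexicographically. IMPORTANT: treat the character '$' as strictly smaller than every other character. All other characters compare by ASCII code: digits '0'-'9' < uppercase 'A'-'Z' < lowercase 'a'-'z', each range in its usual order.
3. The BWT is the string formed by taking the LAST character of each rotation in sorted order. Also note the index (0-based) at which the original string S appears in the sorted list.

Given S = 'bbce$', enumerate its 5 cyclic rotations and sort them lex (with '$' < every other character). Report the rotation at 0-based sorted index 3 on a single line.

Answer: ce$bb

Derivation:
All 5 rotations (rotation i = S[i:]+S[:i]):
  rot[0] = bbce$
  rot[1] = bce$b
  rot[2] = ce$bb
  rot[3] = e$bbc
  rot[4] = $bbce
Sorted (with $ < everything):
  sorted[0] = $bbce
  sorted[1] = bbce$
  sorted[2] = bce$b
  sorted[3] = ce$bb
  sorted[4] = e$bbc
sorted[3] = ce$bb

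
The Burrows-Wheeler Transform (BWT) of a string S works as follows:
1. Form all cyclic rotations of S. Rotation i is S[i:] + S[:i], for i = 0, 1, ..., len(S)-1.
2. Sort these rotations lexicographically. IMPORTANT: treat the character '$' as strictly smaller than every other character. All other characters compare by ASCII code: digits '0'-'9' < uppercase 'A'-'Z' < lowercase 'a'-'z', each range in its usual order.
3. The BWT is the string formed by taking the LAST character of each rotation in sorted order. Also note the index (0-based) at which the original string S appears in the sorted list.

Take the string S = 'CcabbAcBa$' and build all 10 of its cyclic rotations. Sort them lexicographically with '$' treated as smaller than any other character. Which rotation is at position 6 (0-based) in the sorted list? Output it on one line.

All 10 rotations (rotation i = S[i:]+S[:i]):
  rot[0] = CcabbAcBa$
  rot[1] = cabbAcBa$C
  rot[2] = abbAcBa$Cc
  rot[3] = bbAcBa$Cca
  rot[4] = bAcBa$Ccab
  rot[5] = AcBa$Ccabb
  rot[6] = cBa$CcabbA
  rot[7] = Ba$CcabbAc
  rot[8] = a$CcabbAcB
  rot[9] = $CcabbAcBa
Sorted (with $ < everything):
  sorted[0] = $CcabbAcBa
  sorted[1] = AcBa$Ccabb
  sorted[2] = Ba$CcabbAc
  sorted[3] = CcabbAcBa$
  sorted[4] = a$CcabbAcB
  sorted[5] = abbAcBa$Cc
  sorted[6] = bAcBa$Ccab
  sorted[7] = bbAcBa$Cca
  sorted[8] = cBa$CcabbA
  sorted[9] = cabbAcBa$C
sorted[6] = bAcBa$Ccab

Answer: bAcBa$Ccab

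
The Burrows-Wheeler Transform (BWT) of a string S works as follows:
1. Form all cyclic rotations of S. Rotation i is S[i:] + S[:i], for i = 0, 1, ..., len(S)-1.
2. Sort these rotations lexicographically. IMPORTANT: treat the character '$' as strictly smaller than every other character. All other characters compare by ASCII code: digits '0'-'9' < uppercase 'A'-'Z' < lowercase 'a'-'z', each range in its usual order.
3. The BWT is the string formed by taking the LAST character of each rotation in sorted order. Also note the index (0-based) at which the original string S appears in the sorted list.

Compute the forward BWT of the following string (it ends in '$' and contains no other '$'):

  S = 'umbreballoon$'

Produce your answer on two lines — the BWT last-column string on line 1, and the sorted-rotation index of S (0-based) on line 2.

Answer: nbemraluoolb$
12

Derivation:
All 13 rotations (rotation i = S[i:]+S[:i]):
  rot[0] = umbreballoon$
  rot[1] = mbreballoon$u
  rot[2] = breballoon$um
  rot[3] = reballoon$umb
  rot[4] = eballoon$umbr
  rot[5] = balloon$umbre
  rot[6] = alloon$umbreb
  rot[7] = lloon$umbreba
  rot[8] = loon$umbrebal
  rot[9] = oon$umbreball
  rot[10] = on$umbreballo
  rot[11] = n$umbreballoo
  rot[12] = $umbreballoon
Sorted (with $ < everything):
  sorted[0] = $umbreballoon  (last char: 'n')
  sorted[1] = alloon$umbreb  (last char: 'b')
  sorted[2] = balloon$umbre  (last char: 'e')
  sorted[3] = breballoon$um  (last char: 'm')
  sorted[4] = eballoon$umbr  (last char: 'r')
  sorted[5] = lloon$umbreba  (last char: 'a')
  sorted[6] = loon$umbrebal  (last char: 'l')
  sorted[7] = mbreballoon$u  (last char: 'u')
  sorted[8] = n$umbreballoo  (last char: 'o')
  sorted[9] = on$umbreballo  (last char: 'o')
  sorted[10] = oon$umbreball  (last char: 'l')
  sorted[11] = reballoon$umb  (last char: 'b')
  sorted[12] = umbreballoon$  (last char: '$')
Last column: nbemraluoolb$
Original string S is at sorted index 12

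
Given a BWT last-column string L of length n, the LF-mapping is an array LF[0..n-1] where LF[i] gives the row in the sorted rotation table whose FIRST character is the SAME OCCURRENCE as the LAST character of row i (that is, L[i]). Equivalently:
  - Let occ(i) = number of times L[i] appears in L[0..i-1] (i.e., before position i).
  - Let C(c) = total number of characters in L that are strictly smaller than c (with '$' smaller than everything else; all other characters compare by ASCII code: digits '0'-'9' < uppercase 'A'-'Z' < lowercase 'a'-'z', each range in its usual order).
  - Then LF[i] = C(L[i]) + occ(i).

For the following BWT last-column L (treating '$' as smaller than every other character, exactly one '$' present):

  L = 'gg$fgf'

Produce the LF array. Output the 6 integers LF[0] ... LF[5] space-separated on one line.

Char counts: '$':1, 'f':2, 'g':3
C (first-col start): C('$')=0, C('f')=1, C('g')=3
L[0]='g': occ=0, LF[0]=C('g')+0=3+0=3
L[1]='g': occ=1, LF[1]=C('g')+1=3+1=4
L[2]='$': occ=0, LF[2]=C('$')+0=0+0=0
L[3]='f': occ=0, LF[3]=C('f')+0=1+0=1
L[4]='g': occ=2, LF[4]=C('g')+2=3+2=5
L[5]='f': occ=1, LF[5]=C('f')+1=1+1=2

Answer: 3 4 0 1 5 2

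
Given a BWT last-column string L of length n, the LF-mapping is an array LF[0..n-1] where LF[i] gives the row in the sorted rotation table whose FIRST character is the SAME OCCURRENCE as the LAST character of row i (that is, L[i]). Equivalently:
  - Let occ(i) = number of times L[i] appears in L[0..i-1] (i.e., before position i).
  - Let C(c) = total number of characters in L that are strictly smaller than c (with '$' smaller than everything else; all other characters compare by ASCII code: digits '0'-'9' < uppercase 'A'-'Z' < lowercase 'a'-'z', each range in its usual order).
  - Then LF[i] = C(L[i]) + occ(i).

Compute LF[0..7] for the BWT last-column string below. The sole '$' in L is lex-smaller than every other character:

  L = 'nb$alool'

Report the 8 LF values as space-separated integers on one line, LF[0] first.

Char counts: '$':1, 'a':1, 'b':1, 'l':2, 'n':1, 'o':2
C (first-col start): C('$')=0, C('a')=1, C('b')=2, C('l')=3, C('n')=5, C('o')=6
L[0]='n': occ=0, LF[0]=C('n')+0=5+0=5
L[1]='b': occ=0, LF[1]=C('b')+0=2+0=2
L[2]='$': occ=0, LF[2]=C('$')+0=0+0=0
L[3]='a': occ=0, LF[3]=C('a')+0=1+0=1
L[4]='l': occ=0, LF[4]=C('l')+0=3+0=3
L[5]='o': occ=0, LF[5]=C('o')+0=6+0=6
L[6]='o': occ=1, LF[6]=C('o')+1=6+1=7
L[7]='l': occ=1, LF[7]=C('l')+1=3+1=4

Answer: 5 2 0 1 3 6 7 4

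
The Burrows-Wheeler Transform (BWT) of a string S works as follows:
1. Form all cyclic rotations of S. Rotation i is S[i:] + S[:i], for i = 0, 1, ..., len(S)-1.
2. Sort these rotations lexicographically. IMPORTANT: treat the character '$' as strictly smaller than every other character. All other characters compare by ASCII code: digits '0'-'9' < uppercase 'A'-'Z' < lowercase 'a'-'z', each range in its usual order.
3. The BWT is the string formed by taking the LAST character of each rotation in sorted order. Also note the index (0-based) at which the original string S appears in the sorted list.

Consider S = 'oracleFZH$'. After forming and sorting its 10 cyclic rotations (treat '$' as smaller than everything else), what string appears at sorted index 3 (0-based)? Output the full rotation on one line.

Answer: ZH$oracleF

Derivation:
All 10 rotations (rotation i = S[i:]+S[:i]):
  rot[0] = oracleFZH$
  rot[1] = racleFZH$o
  rot[2] = acleFZH$or
  rot[3] = cleFZH$ora
  rot[4] = leFZH$orac
  rot[5] = eFZH$oracl
  rot[6] = FZH$oracle
  rot[7] = ZH$oracleF
  rot[8] = H$oracleFZ
  rot[9] = $oracleFZH
Sorted (with $ < everything):
  sorted[0] = $oracleFZH
  sorted[1] = FZH$oracle
  sorted[2] = H$oracleFZ
  sorted[3] = ZH$oracleF
  sorted[4] = acleFZH$or
  sorted[5] = cleFZH$ora
  sorted[6] = eFZH$oracl
  sorted[7] = leFZH$orac
  sorted[8] = oracleFZH$
  sorted[9] = racleFZH$o
sorted[3] = ZH$oracleF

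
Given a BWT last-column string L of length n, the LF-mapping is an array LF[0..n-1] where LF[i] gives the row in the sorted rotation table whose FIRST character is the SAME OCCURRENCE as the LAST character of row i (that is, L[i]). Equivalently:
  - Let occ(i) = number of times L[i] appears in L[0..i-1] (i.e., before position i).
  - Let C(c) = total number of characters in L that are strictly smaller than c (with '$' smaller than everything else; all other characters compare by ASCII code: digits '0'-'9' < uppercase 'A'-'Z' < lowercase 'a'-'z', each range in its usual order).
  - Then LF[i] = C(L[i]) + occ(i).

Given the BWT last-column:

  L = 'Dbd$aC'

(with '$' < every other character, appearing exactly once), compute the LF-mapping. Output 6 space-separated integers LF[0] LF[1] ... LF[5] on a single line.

Answer: 2 4 5 0 3 1

Derivation:
Char counts: '$':1, 'C':1, 'D':1, 'a':1, 'b':1, 'd':1
C (first-col start): C('$')=0, C('C')=1, C('D')=2, C('a')=3, C('b')=4, C('d')=5
L[0]='D': occ=0, LF[0]=C('D')+0=2+0=2
L[1]='b': occ=0, LF[1]=C('b')+0=4+0=4
L[2]='d': occ=0, LF[2]=C('d')+0=5+0=5
L[3]='$': occ=0, LF[3]=C('$')+0=0+0=0
L[4]='a': occ=0, LF[4]=C('a')+0=3+0=3
L[5]='C': occ=0, LF[5]=C('C')+0=1+0=1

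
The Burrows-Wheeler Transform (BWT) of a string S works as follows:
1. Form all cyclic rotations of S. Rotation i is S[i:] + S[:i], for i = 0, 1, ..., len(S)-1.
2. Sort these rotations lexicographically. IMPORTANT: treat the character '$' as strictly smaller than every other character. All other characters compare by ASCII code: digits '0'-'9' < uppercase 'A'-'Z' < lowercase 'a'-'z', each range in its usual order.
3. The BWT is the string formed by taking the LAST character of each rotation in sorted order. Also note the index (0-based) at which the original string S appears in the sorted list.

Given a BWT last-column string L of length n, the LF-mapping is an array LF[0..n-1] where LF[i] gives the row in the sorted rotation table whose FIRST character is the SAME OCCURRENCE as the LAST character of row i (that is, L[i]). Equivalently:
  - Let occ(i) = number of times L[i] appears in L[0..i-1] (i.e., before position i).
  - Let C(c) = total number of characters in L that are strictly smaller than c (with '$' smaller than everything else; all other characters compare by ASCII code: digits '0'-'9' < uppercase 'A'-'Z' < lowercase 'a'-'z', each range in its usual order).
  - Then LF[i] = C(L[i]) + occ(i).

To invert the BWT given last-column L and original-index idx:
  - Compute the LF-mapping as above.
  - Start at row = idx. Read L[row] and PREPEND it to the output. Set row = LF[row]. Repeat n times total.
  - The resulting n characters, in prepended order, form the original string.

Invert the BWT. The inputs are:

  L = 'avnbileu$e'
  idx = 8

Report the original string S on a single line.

Answer: unbelieva$

Derivation:
LF mapping: 1 9 7 2 5 6 3 8 0 4
Walk LF starting at row 8, prepending L[row]:
  step 1: row=8, L[8]='$', prepend. Next row=LF[8]=0
  step 2: row=0, L[0]='a', prepend. Next row=LF[0]=1
  step 3: row=1, L[1]='v', prepend. Next row=LF[1]=9
  step 4: row=9, L[9]='e', prepend. Next row=LF[9]=4
  step 5: row=4, L[4]='i', prepend. Next row=LF[4]=5
  step 6: row=5, L[5]='l', prepend. Next row=LF[5]=6
  step 7: row=6, L[6]='e', prepend. Next row=LF[6]=3
  step 8: row=3, L[3]='b', prepend. Next row=LF[3]=2
  step 9: row=2, L[2]='n', prepend. Next row=LF[2]=7
  step 10: row=7, L[7]='u', prepend. Next row=LF[7]=8
Reversed output: unbelieva$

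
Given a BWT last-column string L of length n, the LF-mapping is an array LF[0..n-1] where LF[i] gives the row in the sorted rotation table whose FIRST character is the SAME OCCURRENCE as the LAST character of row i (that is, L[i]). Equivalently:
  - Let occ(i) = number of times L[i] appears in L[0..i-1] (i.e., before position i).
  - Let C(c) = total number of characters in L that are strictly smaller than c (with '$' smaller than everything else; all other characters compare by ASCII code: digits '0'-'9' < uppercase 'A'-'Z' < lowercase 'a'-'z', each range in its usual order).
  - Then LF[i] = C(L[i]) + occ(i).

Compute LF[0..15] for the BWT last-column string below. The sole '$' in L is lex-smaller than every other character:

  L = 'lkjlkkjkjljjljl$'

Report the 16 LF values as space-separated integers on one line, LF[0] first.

Char counts: '$':1, 'j':6, 'k':4, 'l':5
C (first-col start): C('$')=0, C('j')=1, C('k')=7, C('l')=11
L[0]='l': occ=0, LF[0]=C('l')+0=11+0=11
L[1]='k': occ=0, LF[1]=C('k')+0=7+0=7
L[2]='j': occ=0, LF[2]=C('j')+0=1+0=1
L[3]='l': occ=1, LF[3]=C('l')+1=11+1=12
L[4]='k': occ=1, LF[4]=C('k')+1=7+1=8
L[5]='k': occ=2, LF[5]=C('k')+2=7+2=9
L[6]='j': occ=1, LF[6]=C('j')+1=1+1=2
L[7]='k': occ=3, LF[7]=C('k')+3=7+3=10
L[8]='j': occ=2, LF[8]=C('j')+2=1+2=3
L[9]='l': occ=2, LF[9]=C('l')+2=11+2=13
L[10]='j': occ=3, LF[10]=C('j')+3=1+3=4
L[11]='j': occ=4, LF[11]=C('j')+4=1+4=5
L[12]='l': occ=3, LF[12]=C('l')+3=11+3=14
L[13]='j': occ=5, LF[13]=C('j')+5=1+5=6
L[14]='l': occ=4, LF[14]=C('l')+4=11+4=15
L[15]='$': occ=0, LF[15]=C('$')+0=0+0=0

Answer: 11 7 1 12 8 9 2 10 3 13 4 5 14 6 15 0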